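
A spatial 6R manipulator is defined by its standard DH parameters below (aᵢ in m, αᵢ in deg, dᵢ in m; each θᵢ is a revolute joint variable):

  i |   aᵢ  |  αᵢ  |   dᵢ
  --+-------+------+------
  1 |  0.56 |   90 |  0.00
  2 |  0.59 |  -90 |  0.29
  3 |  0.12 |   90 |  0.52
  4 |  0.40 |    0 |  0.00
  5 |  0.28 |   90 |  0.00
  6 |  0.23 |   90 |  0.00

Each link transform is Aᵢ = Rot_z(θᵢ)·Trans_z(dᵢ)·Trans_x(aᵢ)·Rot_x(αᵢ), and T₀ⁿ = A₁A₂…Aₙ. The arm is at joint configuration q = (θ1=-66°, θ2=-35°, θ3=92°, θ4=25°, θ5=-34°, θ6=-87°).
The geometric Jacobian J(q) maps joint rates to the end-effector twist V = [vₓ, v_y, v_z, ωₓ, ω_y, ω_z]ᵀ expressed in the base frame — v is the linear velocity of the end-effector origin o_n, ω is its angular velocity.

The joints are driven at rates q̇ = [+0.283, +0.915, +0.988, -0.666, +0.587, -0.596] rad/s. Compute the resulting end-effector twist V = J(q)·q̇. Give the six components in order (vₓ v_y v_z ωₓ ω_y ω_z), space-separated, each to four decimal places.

o_n = [0.9206, -0.9061, 0.3357]
J₁: ẑ×o_n = [0.9061, 0.9206, -0.0000], ω = ẑ
J2: z=[-0.9135, -0.4067, 0.0000] o=[0.2278, -0.5116, 0.0000] → [-0.1365, 0.3067, 0.6422, -0.9135, -0.4067, 0.0000]
J3: z=[0.2333, -0.5240, 0.8192] o=[0.1594, -1.0711, -0.3384] → [-0.4883, 0.4663, 0.4373, 0.2333, -0.5240, 0.8192]
J4: z=[0.3649, -0.7337, -0.5732] o=[0.3889, -1.2916, 0.0900] → [0.0407, -0.3945, 0.5308, 0.3649, -0.7337, -0.5732]
J5: z=[0.3649, -0.7337, -0.5732] o=[0.7551, -1.2234, 0.2357] → [0.1085, -0.1314, 0.2372, 0.3649, -0.7337, -0.5732]
J6: z=[-0.3714, 0.4499, -0.8122] o=[0.9942, -1.0808, 0.2053] → [0.2005, 0.1081, -0.0318, -0.3714, 0.4499, -0.8122]
V = J·q̇ = [-0.4339, 1.1230, 0.8244, -0.4129, -1.1000, 1.6217]

-0.4339 1.1230 0.8244 -0.4129 -1.1000 1.6217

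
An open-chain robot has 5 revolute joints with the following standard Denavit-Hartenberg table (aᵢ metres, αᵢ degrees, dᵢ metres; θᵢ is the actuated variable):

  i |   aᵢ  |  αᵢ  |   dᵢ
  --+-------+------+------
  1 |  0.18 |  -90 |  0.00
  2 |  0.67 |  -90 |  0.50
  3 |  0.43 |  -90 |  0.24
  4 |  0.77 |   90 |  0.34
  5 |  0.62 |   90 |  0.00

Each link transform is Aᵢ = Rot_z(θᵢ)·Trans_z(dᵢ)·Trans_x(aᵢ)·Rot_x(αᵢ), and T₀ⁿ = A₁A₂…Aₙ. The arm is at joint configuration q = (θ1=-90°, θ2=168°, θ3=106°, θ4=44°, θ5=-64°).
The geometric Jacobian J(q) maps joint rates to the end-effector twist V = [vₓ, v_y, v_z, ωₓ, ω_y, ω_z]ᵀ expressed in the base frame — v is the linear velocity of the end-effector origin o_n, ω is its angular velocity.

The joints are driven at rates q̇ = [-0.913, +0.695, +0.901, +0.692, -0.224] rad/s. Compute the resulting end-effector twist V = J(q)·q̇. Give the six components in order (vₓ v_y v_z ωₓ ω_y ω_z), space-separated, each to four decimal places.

0.8940 0.1168 0.0617 1.0353 -0.4549 -0.0599

o_n = [-0.6936, 0.2611, -0.5882]
J₁: ẑ×o_n = [-0.2611, -0.6936, 0.0000], ω = ẑ
J2: z=[1.0000, 0.0000, 0.0000] o=[0.0000, -0.1800, 0.0000] → [-0.0000, 0.5882, 0.4411, 1.0000, 0.0000, 0.0000]
J3: z=[-0.0000, 0.2079, 0.9781] o=[0.5000, 0.4754, -0.1393] → [0.1163, -1.1675, 0.2482, -0.0000, 0.2079, 0.9781]
J4: z=[0.2756, -0.9403, 0.1999] o=[0.0867, 0.4093, 0.1201] → [0.6957, 0.0393, -0.7745, 0.2756, -0.9403, 0.1999]
J5: z=[-0.6677, -0.0377, 0.7434] o=[-0.3521, -0.1709, -0.3034] → [-0.3104, -0.4441, -0.3013, -0.6677, -0.0377, 0.7434]
V = J·q̇ = [0.8940, 0.1168, 0.0617, 1.0353, -0.4549, -0.0599]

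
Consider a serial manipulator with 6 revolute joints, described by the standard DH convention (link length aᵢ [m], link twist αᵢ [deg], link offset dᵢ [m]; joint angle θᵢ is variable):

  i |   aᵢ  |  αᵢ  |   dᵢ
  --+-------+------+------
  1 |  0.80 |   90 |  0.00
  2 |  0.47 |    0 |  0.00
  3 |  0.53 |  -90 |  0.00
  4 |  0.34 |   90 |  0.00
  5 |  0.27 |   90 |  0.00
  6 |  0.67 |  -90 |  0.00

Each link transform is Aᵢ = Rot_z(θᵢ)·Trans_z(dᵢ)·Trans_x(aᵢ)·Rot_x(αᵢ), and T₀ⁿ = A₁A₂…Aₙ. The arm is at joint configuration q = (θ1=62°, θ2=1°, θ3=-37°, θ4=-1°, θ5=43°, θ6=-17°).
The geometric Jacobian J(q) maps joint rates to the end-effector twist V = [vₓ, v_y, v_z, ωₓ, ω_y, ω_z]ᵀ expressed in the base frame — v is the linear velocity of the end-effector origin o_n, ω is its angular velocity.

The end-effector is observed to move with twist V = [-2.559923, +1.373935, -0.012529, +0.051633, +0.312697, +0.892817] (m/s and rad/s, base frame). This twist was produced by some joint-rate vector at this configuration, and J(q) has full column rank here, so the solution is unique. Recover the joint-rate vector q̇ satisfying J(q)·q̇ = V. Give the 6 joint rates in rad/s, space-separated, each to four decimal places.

o_n = [1.1948, 2.6269, -0.3941]
J₁: ẑ×o_n = [-2.6269, 1.1948, 0.0000], ω = ẑ
J2: z=[0.8829, -0.4695, 0.0000] o=[0.3756, 0.7064, 0.0000] → [0.1850, 0.3480, 2.0804, 0.8829, -0.4695, 0.0000]
J3: z=[0.8829, -0.4695, 0.0000] o=[0.5962, 1.1213, 0.0082] → [0.1889, 0.3552, 1.6104, 0.8829, -0.4695, 0.0000]
J4: z=[0.2759, 0.5190, 0.8090] o=[0.7975, 1.4999, -0.3033] → [-0.9589, 0.3465, 0.1048, 0.2759, 0.5190, 0.8090]
J5: z=[0.8762, -0.4819, 0.0103] o=[0.9318, 1.7399, -0.5031] → [-0.0616, -0.0928, 0.9039, 0.8762, -0.4819, 0.0103]
J6: z=[0.0677, 0.1019, -0.9925] o=[1.0607, 1.9749, -0.4702] → [0.6549, -0.1383, 0.0305, 0.0677, 0.1019, -0.9925]
q̇ = J⁺·V = [0.9520, -0.3900, 0.6880, 0.4190, -0.4040, 0.3970]

0.9520 -0.3900 0.6880 0.4190 -0.4040 0.3970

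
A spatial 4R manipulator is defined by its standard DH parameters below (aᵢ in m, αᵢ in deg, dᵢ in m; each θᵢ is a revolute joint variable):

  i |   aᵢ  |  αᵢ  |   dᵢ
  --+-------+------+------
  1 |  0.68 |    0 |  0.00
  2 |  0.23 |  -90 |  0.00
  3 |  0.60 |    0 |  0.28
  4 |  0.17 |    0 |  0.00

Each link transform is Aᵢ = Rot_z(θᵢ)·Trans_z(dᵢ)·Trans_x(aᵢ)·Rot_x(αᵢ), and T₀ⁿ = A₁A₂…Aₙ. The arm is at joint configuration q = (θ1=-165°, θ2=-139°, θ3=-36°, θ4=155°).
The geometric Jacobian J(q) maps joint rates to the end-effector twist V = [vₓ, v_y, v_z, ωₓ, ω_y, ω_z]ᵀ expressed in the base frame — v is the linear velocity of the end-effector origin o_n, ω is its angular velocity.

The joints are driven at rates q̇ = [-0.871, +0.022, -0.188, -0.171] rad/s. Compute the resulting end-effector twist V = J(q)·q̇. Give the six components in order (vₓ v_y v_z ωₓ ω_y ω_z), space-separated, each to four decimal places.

0.4179 0.4579 0.0617 0.2976 -0.2008 -0.8490

o_n = [-0.5350, 0.5054, 0.2040]
J₁: ẑ×o_n = [-0.5054, -0.5350, 0.0000], ω = ẑ
J2: z=[0.0000, 0.0000, 1.0000] o=[-0.6568, -0.1760, 0.0000] → [-0.6813, 0.1218, 0.0000, 0.0000, 0.0000, 1.0000]
J3: z=[-0.8290, 0.5592, 0.0000] o=[-0.5282, 0.0147, 0.0000] → [0.1141, 0.1691, -0.4030, -0.8290, 0.5592, 0.0000]
J4: z=[-0.8290, 0.5592, 0.0000] o=[-0.4889, 0.5737, 0.3527] → [-0.0831, -0.1233, 0.0824, -0.8290, 0.5592, 0.0000]
V = J·q̇ = [0.4179, 0.4579, 0.0617, 0.2976, -0.2008, -0.8490]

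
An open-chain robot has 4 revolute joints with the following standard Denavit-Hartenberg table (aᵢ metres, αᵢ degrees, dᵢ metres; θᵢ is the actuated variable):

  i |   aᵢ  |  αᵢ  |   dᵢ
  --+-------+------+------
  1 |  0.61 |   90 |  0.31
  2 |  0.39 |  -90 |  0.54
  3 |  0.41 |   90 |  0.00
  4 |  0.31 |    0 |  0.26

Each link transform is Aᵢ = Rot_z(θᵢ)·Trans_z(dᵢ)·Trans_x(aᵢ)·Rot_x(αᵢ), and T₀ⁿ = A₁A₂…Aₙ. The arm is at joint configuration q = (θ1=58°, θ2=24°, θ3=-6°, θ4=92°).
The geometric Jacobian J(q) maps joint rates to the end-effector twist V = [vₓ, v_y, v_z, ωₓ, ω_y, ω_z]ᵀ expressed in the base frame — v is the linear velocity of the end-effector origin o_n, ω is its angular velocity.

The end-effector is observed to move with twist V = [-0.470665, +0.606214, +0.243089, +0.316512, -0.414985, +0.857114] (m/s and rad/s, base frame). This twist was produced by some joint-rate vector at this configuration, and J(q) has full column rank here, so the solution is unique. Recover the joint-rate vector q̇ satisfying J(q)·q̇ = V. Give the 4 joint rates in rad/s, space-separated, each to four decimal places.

0.4750 0.3660 0.4240 0.1230

o_n = [1.3369, 0.5538, 0.9021]
J₁: ẑ×o_n = [-0.5538, 1.3369, 0.0000], ω = ẑ
J2: z=[0.8480, -0.5299, 0.0000] o=[0.3233, 0.5173, 0.3100] → [-0.3138, -0.5021, 0.5681, 0.8480, -0.5299, 0.0000]
J3: z=[-0.2155, -0.3449, 0.9135] o=[0.9700, 0.5333, 0.4686] → [-0.1682, 0.4286, 0.1221, -0.2155, -0.3449, 0.9135]
J4: z=[0.7928, -0.6080, -0.0425] o=[1.2037, 0.8265, 0.6345] → [-0.1743, -0.2178, -0.1352, 0.7928, -0.6080, -0.0425]
q̇ = J⁺·V = [0.4750, 0.3660, 0.4240, 0.1230]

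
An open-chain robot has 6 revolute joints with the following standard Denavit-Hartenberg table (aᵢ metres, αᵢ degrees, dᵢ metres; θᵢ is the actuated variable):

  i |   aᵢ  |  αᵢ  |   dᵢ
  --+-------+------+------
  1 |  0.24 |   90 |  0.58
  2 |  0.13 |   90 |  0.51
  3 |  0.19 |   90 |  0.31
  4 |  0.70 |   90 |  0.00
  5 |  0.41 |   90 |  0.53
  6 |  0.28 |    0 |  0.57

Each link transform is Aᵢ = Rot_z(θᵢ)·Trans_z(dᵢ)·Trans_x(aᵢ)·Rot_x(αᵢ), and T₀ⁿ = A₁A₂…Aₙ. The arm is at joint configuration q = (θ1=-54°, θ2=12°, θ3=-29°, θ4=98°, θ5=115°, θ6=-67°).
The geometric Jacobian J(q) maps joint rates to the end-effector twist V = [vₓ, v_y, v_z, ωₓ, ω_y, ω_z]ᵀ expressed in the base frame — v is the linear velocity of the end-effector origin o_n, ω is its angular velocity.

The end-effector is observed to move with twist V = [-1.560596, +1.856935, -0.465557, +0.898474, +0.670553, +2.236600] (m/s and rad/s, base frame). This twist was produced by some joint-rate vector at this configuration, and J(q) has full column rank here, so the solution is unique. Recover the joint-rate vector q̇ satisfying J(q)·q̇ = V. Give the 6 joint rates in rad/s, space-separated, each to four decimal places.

0.4180 -0.8950 -1.0000 0.4100 0.3150 -0.9200

o_n = [0.5587, -0.3132, -0.7125]
J₁: ẑ×o_n = [0.3132, 0.5587, -0.0000], ω = ẑ
J2: z=[-0.8090, -0.5878, 0.0000] o=[0.1411, -0.1942, 0.5800] → [0.7597, -1.0456, 0.3418, -0.8090, -0.5878, 0.0000]
J3: z=[0.1222, -0.1682, -0.9781] o=[-0.1968, -0.5968, 0.6070] → [0.4994, -0.5778, 0.1617, 0.1222, -0.1682, -0.9781]
J4: z=[0.4288, 0.8977, -0.1008] o=[0.0112, -0.7263, 0.3384] → [-0.9017, 0.3954, -0.3144, 0.4288, 0.8977, -0.1008]
J5: z=[0.9034, -0.4266, 0.0439] o=[0.0087, -0.8032, -0.3574] → [0.1299, 0.3449, 0.6774, 0.9034, -0.4266, 0.0439]
J6: z=[0.1780, 0.2798, -0.9434] o=[0.6474, -0.6767, -0.1993] → [0.1994, 0.1750, 0.0895, 0.1780, 0.2798, -0.9434]
q̇ = J⁺·V = [0.4180, -0.8950, -1.0000, 0.4100, 0.3150, -0.9200]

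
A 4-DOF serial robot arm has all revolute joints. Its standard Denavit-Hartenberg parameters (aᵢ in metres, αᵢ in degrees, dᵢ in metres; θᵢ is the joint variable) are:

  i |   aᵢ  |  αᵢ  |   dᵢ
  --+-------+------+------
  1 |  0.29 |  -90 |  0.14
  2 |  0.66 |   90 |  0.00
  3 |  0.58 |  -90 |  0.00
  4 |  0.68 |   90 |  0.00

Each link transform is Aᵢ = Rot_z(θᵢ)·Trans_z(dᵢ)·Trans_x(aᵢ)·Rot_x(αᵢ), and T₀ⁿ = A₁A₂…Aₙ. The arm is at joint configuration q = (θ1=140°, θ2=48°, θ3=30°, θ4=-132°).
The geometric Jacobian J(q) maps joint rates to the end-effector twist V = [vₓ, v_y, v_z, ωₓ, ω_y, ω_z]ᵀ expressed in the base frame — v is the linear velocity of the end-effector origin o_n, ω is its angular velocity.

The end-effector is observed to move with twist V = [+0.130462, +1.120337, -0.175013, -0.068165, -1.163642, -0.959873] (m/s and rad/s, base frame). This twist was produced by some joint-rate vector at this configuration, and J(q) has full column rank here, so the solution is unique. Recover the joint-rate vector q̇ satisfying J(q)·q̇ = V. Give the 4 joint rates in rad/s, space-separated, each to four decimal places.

o_n = [-0.9438, 0.7104, -0.0928]
J₁: ẑ×o_n = [-0.7104, -0.9438, 0.0000], ω = ẑ
J2: z=[-0.6428, -0.7660, 0.0000] o=[-0.2222, 0.1864, 0.1400] → [0.1783, -0.1496, -0.8896, -0.6428, -0.7660, 0.0000]
J3: z=[-0.5693, 0.4777, 0.6691] o=[-0.5605, 0.4703, -0.3505] → [-0.0375, -0.1098, 0.0464, -0.5693, 0.4777, 0.6691]
J4: z=[-0.3004, -0.8785, 0.3716] o=[-1.0043, 0.4642, -0.7238] → [-0.6458, 0.2120, -0.0208, -0.3004, -0.8785, 0.3716]
q̇ = J⁺·V = [-0.9450, 0.1480, -0.5270, 0.9090]

-0.9450 0.1480 -0.5270 0.9090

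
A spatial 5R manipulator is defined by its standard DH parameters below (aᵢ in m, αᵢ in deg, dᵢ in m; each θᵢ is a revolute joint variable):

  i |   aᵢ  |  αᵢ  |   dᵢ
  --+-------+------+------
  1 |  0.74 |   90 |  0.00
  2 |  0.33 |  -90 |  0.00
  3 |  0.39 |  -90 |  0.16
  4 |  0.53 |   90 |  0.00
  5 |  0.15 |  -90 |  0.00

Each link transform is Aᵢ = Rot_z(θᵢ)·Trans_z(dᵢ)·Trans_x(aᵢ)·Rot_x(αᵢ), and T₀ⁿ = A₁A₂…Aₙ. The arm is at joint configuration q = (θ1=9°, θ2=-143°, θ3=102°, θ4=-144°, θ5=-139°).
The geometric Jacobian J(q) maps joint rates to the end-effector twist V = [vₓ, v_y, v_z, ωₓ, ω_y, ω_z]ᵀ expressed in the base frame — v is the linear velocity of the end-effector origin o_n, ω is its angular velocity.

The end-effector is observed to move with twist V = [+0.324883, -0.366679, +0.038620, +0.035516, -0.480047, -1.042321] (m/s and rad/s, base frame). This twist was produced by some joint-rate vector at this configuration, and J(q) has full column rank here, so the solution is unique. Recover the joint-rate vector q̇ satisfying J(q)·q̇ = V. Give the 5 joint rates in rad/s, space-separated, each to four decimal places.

-0.5670 0.4890 0.4340 -0.3130 0.0970

o_n = [0.6328, 0.1732, -0.5734]
J₁: ẑ×o_n = [-0.1732, 0.6328, 0.0000], ω = ẑ
J2: z=[0.1564, -0.9877, 0.0000] o=[0.7309, 0.1158, 0.0000] → [0.5663, 0.0897, -0.0879, 0.1564, -0.9877, 0.0000]
J3: z=[0.5944, 0.0941, -0.7986] o=[0.4706, 0.0745, -0.1986] → [0.0435, 0.0932, 0.0434, 0.5944, 0.0941, -0.7986]
J4: z=[0.8041, -0.0831, 0.5887] o=[0.5700, 0.4765, -0.2776] → [0.2031, 0.2748, -0.2386, 0.8041, -0.0831, 0.5887]
J5: z=[-0.4873, -0.6593, 0.5726] o=[0.7504, 0.0805, -0.5800] → [-0.0575, -0.0641, -0.1228, -0.4873, -0.6593, 0.5726]
q̇ = J⁺·V = [-0.5670, 0.4890, 0.4340, -0.3130, 0.0970]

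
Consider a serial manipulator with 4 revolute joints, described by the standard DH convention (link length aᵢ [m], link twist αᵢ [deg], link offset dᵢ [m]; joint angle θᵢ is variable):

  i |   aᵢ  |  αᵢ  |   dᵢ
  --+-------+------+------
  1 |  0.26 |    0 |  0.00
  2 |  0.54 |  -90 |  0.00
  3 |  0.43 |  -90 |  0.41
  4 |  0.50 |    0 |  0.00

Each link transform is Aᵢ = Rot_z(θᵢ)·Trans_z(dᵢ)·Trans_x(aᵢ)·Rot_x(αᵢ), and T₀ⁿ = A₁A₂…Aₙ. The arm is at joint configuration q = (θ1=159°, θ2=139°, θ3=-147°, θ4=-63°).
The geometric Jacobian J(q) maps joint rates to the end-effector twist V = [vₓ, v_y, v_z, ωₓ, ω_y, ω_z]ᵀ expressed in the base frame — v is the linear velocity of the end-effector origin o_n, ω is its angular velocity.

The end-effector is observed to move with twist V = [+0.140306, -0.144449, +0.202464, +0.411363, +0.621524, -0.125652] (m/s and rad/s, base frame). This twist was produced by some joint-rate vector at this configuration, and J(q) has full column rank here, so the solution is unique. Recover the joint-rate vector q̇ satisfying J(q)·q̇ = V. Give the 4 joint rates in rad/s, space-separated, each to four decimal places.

0.4460 -0.0240 0.6550 -0.6530

o_n = [0.5075, 0.5045, 0.3578]
J₁: ẑ×o_n = [-0.5045, 0.5075, 0.0000], ω = ẑ
J2: z=[0.0000, 0.0000, 1.0000] o=[-0.2427, 0.0932, 0.0000] → [-0.4113, 0.7502, 0.0000, 0.0000, 0.0000, 1.0000]
J3: z=[0.8829, 0.4695, 0.0000] o=[0.0108, -0.3836, 0.0000] → [0.1680, -0.3159, 0.5510, 0.8829, 0.4695, 0.0000]
J4: z=[0.2557, -0.4809, 0.8387] o=[0.2035, 0.1273, 0.2342] → [-0.3758, 0.2233, 0.2426, 0.2557, -0.4809, 0.8387]
q̇ = J⁺·V = [0.4460, -0.0240, 0.6550, -0.6530]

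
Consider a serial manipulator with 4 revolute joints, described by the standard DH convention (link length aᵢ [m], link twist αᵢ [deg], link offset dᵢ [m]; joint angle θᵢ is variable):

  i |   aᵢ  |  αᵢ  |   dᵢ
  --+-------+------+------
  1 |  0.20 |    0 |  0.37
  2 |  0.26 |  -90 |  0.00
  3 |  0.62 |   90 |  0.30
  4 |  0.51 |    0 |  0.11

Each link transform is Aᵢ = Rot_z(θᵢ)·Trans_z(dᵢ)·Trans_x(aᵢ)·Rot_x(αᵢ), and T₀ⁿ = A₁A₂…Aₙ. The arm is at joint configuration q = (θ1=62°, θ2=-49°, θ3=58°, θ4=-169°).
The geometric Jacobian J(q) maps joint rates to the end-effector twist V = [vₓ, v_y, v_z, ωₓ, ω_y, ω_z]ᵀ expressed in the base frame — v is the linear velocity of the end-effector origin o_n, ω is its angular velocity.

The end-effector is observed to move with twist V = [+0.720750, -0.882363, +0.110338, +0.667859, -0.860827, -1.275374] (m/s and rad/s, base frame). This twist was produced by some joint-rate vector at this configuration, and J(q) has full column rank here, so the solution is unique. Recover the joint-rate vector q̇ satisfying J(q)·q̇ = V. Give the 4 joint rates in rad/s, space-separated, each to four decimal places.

-0.7760 -0.7850 -0.9890 0.5390

o_n = [0.4542, 0.4678, 0.3271]
J₁: ẑ×o_n = [-0.4678, 0.4542, 0.0000], ω = ẑ
J2: z=[0.0000, 0.0000, 1.0000] o=[0.0939, 0.1766, 0.3700] → [-0.2912, 0.3603, 0.0000, 0.0000, 0.0000, 1.0000]
J3: z=[-0.2250, 0.9744, 0.0000] o=[0.3472, 0.2351, 0.3700] → [-0.0418, -0.0097, -0.1565, -0.2250, 0.9744, 0.0000]
J4: z=[0.8263, 0.1908, 0.5299] o=[0.5999, 0.6013, -0.1558] → [0.1629, -0.4762, -0.0825, 0.8263, 0.1908, 0.5299]
q̇ = J⁺·V = [-0.7760, -0.7850, -0.9890, 0.5390]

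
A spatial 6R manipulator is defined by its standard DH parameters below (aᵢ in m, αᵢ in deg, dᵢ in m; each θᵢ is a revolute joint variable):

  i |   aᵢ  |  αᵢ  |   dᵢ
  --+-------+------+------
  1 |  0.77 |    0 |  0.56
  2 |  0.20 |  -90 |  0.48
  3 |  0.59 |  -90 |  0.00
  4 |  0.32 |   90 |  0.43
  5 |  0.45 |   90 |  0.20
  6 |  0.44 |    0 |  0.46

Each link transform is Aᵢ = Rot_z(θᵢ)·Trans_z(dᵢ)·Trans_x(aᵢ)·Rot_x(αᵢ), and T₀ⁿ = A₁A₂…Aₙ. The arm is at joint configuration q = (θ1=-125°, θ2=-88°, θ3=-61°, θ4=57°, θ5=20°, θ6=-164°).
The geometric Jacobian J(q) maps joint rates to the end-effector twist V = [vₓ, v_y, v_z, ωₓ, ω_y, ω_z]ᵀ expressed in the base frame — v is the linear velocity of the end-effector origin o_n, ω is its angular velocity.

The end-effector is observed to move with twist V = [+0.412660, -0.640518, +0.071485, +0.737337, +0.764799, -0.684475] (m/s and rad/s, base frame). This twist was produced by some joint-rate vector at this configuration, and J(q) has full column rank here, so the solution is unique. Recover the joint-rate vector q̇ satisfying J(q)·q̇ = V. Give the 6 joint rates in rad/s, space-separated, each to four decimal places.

o_n = [-0.7863, 0.0447, 1.8499]
J₁: ẑ×o_n = [-0.0447, -0.7863, 0.0000], ω = ẑ
J2: z=[0.0000, 0.0000, 1.0000] o=[-0.4417, -0.6307, 0.5600] → [-0.6754, -0.3446, 0.0000, 0.0000, 0.0000, 1.0000]
J3: z=[-0.5446, -0.8387, 0.0000] o=[-0.6094, -0.5218, 1.0400] → [-0.6792, 0.4411, -0.4569, -0.5446, -0.8387, 0.0000]
J4: z=[-0.7335, 0.4764, -0.4848] o=[-0.8493, -0.3660, 1.5560] → [0.3391, 0.1850, -0.3313, -0.7335, 0.4764, -0.4848]
J5: z=[-0.6376, -0.2353, 0.7335] o=[-1.0894, 0.1099, 1.5000] → [-0.0345, 0.4454, 0.1129, -0.6376, -0.2353, 0.7335]
J6: z=[0.7698, -0.1579, 0.6185] o=[-1.2303, 0.4944, 1.7735] → [0.2661, 0.2158, -0.2761, 0.7698, -0.1579, 0.6185]
q̇ = J⁺·V = [0.0040, 0.0830, -0.5380, 0.2050, -0.9230, 0.0080]

0.0040 0.0830 -0.5380 0.2050 -0.9230 0.0080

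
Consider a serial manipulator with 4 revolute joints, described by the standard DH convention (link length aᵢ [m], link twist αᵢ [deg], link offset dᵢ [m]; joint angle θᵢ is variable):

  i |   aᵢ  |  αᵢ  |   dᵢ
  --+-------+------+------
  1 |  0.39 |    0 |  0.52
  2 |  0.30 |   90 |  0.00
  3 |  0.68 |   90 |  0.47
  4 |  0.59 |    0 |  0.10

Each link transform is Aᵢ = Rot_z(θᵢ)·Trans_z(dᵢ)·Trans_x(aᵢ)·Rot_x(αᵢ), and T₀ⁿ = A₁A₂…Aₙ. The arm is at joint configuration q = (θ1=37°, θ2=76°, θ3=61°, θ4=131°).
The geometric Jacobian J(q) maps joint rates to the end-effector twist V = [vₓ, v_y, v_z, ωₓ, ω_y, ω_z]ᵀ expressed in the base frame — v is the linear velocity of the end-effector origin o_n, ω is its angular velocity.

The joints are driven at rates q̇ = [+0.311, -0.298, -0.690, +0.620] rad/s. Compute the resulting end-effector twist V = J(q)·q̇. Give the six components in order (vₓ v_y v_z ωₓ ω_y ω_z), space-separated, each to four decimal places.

-0.3086 0.0201 -0.3998 -0.8470 0.2296 -0.2876

o_n = [0.9471, 1.0797, 0.7277]
J₁: ẑ×o_n = [-1.0797, 0.9471, 0.0000], ω = ẑ
J2: z=[0.0000, 0.0000, 1.0000] o=[0.3115, 0.2347, 0.5200] → [-0.8450, 0.6356, 0.0000, 0.0000, 0.0000, 1.0000]
J3: z=[0.9205, 0.3907, 0.0000] o=[0.1942, 0.5109, 0.5200] → [0.0812, -0.1912, 0.2295, 0.9205, 0.3907, 0.0000]
J4: z=[-0.3417, 0.8051, -0.4848] o=[0.4981, 0.9980, 1.1147] → [-0.2720, -0.3500, -0.3894, -0.3417, 0.8051, -0.4848]
V = J·q̇ = [-0.3086, 0.0201, -0.3998, -0.8470, 0.2296, -0.2876]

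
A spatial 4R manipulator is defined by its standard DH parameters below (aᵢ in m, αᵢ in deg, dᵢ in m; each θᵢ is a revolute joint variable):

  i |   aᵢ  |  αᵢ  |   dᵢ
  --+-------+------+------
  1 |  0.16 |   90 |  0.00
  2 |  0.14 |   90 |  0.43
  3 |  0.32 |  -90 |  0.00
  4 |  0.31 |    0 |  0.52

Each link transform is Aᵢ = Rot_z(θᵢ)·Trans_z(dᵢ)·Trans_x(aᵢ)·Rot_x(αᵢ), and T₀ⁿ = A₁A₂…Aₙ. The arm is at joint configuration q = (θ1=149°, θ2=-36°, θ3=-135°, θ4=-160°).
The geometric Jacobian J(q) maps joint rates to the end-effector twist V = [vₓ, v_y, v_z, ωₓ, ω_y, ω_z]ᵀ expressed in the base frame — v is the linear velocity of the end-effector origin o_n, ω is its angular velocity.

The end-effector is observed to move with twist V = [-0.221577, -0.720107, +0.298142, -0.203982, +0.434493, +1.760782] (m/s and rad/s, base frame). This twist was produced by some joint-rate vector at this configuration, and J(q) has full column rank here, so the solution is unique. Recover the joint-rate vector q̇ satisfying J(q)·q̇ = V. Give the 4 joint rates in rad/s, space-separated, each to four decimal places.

0.8440 0.0510 -0.9760 -0.3060

o_n = [-0.4001, 0.2894, -0.3723]
J₁: ẑ×o_n = [-0.2894, -0.4001, 0.0000], ω = ẑ
J2: z=[0.5150, 0.8572, 0.0000] o=[-0.1371, 0.0824, 0.0000] → [-0.3191, 0.1917, 0.3320, 0.5150, 0.8572, 0.0000]
J3: z=[0.5038, -0.3027, -0.8090] o=[-0.0128, 0.5093, -0.0823] → [-0.0901, 0.4594, -0.2281, 0.5038, -0.3027, -0.8090]
J4: z=[-0.8545, -0.3115, -0.4156] o=[0.0276, 0.2211, 0.0507] → [0.1601, -0.1837, -0.1916, -0.8545, -0.3115, -0.4156]
q̇ = J⁺·V = [0.8440, 0.0510, -0.9760, -0.3060]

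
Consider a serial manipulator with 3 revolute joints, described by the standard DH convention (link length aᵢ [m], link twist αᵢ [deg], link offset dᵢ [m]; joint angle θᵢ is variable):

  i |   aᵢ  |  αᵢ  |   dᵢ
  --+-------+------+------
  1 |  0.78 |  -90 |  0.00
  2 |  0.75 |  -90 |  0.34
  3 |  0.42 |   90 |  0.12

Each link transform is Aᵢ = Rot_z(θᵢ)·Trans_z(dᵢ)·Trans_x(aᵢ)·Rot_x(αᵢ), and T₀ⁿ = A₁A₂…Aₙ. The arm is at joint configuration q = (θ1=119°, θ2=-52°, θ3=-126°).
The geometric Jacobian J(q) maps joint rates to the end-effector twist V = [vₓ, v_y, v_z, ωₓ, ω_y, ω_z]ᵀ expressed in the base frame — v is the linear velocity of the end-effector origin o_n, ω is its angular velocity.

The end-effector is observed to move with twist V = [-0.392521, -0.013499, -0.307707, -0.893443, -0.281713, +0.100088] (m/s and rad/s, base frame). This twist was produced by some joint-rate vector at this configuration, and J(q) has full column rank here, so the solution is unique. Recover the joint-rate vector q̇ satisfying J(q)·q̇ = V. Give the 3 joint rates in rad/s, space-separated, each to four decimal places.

o_n = [-1.1687, 0.7063, 0.3226]
J₁: ẑ×o_n = [-0.7063, -1.1687, 0.0000], ω = ẑ
J2: z=[-0.8746, -0.4848, 0.0000] o=[-0.3782, 0.6822, 0.0000] → [-0.1564, 0.2821, -0.4043, -0.8746, -0.4848, 0.0000]
J3: z=[-0.3820, 0.6892, -0.6157] o=[-0.8994, 0.9212, 0.5910] → [-0.3173, 0.0633, 0.2678, -0.3820, 0.6892, -0.6157]
q̇ = J⁺·V = [0.2460, 0.9180, 0.2370]

0.2460 0.9180 0.2370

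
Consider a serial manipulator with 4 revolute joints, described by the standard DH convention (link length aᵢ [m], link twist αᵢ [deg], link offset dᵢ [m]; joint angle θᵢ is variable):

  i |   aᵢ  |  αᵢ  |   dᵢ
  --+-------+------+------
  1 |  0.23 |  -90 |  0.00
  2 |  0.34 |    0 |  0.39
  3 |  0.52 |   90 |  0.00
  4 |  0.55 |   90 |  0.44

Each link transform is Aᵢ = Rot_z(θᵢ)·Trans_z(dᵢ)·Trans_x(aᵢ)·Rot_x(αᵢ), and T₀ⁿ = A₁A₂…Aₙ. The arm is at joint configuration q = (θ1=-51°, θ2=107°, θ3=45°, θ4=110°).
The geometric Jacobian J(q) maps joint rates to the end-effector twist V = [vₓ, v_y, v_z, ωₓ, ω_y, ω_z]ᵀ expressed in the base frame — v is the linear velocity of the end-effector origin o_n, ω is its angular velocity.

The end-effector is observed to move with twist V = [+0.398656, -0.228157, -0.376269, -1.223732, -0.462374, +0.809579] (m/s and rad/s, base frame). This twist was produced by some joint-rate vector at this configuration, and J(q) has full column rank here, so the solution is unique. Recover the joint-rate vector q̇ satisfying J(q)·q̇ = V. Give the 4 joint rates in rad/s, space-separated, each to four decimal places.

0.0370 -0.5690 -0.6730 -0.8750

o_n = [0.7325, 0.5364, -0.8695]
J₁: ẑ×o_n = [-0.5364, 0.7325, 0.0000], ω = ẑ
J2: z=[0.7771, 0.6293, 0.0000] o=[0.1447, -0.1787, 0.0000] → [-0.5472, 0.6757, 0.1859, 0.7771, 0.6293, 0.0000]
J3: z=[0.7771, 0.6293, 0.0000] o=[0.3853, 0.1439, -0.3251] → [-0.3425, 0.4230, 0.0865, 0.7771, 0.6293, 0.0000]
J4: z=[0.2954, -0.3648, -0.8829] o=[0.0963, 0.5008, -0.5693] → [0.1410, -0.4730, 0.2426, 0.2954, -0.3648, -0.8829]
q̇ = J⁺·V = [0.0370, -0.5690, -0.6730, -0.8750]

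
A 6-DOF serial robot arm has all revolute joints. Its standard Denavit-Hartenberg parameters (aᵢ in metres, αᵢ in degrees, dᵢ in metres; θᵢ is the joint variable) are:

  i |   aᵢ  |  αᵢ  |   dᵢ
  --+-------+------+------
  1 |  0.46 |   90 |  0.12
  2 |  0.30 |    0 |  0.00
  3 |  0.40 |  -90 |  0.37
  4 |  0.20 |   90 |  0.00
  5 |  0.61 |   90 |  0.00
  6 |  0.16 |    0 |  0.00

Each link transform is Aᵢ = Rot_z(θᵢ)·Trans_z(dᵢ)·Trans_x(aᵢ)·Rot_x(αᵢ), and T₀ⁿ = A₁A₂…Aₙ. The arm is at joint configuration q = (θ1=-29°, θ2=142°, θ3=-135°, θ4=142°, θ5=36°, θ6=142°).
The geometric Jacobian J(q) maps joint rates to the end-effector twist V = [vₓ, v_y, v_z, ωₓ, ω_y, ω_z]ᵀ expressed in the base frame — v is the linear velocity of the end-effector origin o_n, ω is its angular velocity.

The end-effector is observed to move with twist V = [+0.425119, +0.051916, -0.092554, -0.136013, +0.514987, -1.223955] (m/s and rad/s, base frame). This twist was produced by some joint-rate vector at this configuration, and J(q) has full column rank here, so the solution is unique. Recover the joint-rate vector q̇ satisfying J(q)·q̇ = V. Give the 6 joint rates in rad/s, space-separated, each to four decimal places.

0.1820 -0.0780 -0.2370 -0.7090 -0.2760 0.7930

o_n = [0.1953, -0.0262, 0.5864]
J₁: ẑ×o_n = [0.0262, 0.1953, -0.0000], ω = ẑ
J2: z=[-0.4848, -0.8746, 0.0000] o=[0.4023, -0.2230, 0.1200] → [-0.4079, 0.2261, -0.2765, -0.4848, -0.8746, 0.0000]
J3: z=[-0.4848, -0.8746, 0.0000] o=[0.1956, -0.1084, 0.3047] → [-0.2463, 0.1365, -0.0401, -0.4848, -0.8746, 0.0000]
J4: z=[-0.1066, 0.0591, 0.9925] o=[0.3634, -0.6245, 0.3534] → [-0.5801, -0.1420, -0.0538, -0.1066, 0.0591, 0.9925]
J5: z=[0.9165, 0.3930, 0.0750] o=[0.2863, -0.4410, 0.3342] → [0.0679, -0.2379, 0.4159, 0.9165, 0.3930, 0.0750]
J6: z=[-0.1404, 0.4916, -0.8594] o=[0.0578, 0.0331, 0.6427] → [-0.0787, -0.1261, -0.0593, -0.1404, 0.4916, -0.8594]
q̇ = J⁺·V = [0.1820, -0.0780, -0.2370, -0.7090, -0.2760, 0.7930]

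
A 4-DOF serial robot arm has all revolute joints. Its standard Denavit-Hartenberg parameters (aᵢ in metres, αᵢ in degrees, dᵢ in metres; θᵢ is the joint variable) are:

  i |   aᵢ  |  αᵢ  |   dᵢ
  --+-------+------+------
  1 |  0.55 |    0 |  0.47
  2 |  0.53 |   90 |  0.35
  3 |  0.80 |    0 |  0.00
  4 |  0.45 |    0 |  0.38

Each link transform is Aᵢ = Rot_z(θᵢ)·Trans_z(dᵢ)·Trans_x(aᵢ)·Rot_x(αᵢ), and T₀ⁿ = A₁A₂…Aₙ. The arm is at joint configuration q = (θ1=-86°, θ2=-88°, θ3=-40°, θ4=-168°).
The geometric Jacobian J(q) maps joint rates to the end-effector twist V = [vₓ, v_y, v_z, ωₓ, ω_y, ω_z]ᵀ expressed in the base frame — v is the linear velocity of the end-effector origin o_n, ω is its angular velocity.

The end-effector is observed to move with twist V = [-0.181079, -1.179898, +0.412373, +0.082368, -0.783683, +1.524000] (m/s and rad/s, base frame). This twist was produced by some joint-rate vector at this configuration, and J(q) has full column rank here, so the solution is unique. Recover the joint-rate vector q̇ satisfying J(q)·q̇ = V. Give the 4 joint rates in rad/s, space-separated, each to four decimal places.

o_n = [-0.7428, -0.2487, 0.5170]
J₁: ẑ×o_n = [0.2487, -0.7428, 0.0000], ω = ẑ
J2: z=[0.0000, 0.0000, 1.0000] o=[0.0384, -0.5487, 0.4700] → [-0.3000, -0.7811, 0.0000, 0.0000, 0.0000, 1.0000]
J3: z=[-0.1045, 0.9945, 0.0000] o=[-0.4887, -0.6041, 0.8200] → [-0.3013, -0.0317, 0.2155, -0.1045, 0.9945, 0.0000]
J4: z=[-0.1045, 0.9945, 0.0000] o=[-1.0982, -0.6681, 0.3058] → [0.2101, 0.0221, -0.3973, -0.1045, 0.9945, 0.0000]
q̇ = J⁺·V = [0.9560, 0.5680, 0.1620, -0.9500]

0.9560 0.5680 0.1620 -0.9500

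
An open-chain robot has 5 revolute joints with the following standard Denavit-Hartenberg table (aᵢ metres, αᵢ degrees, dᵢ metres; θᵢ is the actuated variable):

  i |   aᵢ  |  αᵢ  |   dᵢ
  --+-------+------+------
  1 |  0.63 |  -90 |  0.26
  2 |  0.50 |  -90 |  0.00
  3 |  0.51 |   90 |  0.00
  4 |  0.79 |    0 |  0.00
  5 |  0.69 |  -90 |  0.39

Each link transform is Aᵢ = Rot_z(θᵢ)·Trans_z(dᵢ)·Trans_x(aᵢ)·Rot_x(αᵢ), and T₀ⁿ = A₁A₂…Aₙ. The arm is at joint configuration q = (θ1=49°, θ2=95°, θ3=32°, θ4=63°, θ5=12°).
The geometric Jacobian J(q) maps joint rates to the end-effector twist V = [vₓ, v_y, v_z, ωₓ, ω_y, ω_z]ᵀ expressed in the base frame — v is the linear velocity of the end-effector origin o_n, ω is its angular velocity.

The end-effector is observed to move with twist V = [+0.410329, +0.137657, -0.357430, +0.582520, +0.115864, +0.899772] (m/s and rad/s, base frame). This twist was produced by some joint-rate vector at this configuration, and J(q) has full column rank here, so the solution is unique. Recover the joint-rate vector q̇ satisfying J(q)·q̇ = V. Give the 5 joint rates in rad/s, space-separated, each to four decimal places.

o_n = [-0.4043, -0.8068, -1.2093]
J₁: ẑ×o_n = [0.8068, -0.4043, 0.0000], ω = ẑ
J2: z=[-0.7547, 0.6561, 0.0000] o=[0.4133, 0.4755, 0.2600] → [-0.9639, -1.1089, 1.5042, -0.7547, 0.6561, 0.0000]
J3: z=[-0.6536, -0.7518, 0.0872] o=[0.3847, 0.4426, -0.2381] → [0.8391, -0.7035, 0.2234, -0.6536, -0.7518, 0.0872]
J4: z=[-0.6703, 0.5215, -0.5279] o=[0.5640, 0.2368, -0.6690] → [-0.8327, 0.1490, 1.2046, -0.6703, 0.5215, -0.5279]
J5: z=[-0.6703, 0.5215, -0.5279] o=[0.2300, -0.4371, -0.9106] → [-0.3510, 0.1346, 0.5786, -0.6703, 0.5215, -0.5279]
q̇ = J⁺·V = [0.8100, -0.1550, -0.4600, 0.1930, -0.4390]

0.8100 -0.1550 -0.4600 0.1930 -0.4390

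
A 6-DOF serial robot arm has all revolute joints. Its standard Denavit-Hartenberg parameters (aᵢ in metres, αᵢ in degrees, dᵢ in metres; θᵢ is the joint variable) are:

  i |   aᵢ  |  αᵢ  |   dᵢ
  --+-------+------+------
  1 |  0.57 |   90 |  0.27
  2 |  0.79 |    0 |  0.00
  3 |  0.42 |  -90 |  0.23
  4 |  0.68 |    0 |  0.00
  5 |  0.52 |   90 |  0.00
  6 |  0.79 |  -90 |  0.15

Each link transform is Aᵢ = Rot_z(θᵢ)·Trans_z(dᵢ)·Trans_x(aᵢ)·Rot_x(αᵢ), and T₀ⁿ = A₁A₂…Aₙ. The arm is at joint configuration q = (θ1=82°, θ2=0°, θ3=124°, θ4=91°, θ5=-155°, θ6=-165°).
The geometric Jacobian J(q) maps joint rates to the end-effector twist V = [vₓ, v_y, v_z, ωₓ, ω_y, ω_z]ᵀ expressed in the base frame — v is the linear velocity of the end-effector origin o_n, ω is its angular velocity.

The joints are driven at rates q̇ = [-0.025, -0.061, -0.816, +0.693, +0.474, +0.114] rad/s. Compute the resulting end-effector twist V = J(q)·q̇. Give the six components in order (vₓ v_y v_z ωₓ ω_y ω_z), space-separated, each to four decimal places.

o_n = [-0.3969, 1.5062, 0.5226]
J₁: ẑ×o_n = [-1.5062, -0.3969, 0.0000], ω = ẑ
J2: z=[0.9903, -0.1392, 0.0000] o=[0.0793, 0.5645, 0.2700] → [-0.0352, -0.2501, 0.8663, 0.9903, -0.1392, 0.0000]
J3: z=[0.9903, -0.1392, 0.0000] o=[0.1893, 1.3468, 0.2700] → [-0.0352, -0.2501, 0.0763, 0.9903, -0.1392, 0.0000]
J4: z=[-0.1154, -0.8210, -0.5592] o=[0.3844, 1.0822, 0.6182] → [0.3156, 0.4258, -0.6903, -0.1154, -0.8210, -0.5592]
J5: z=[-0.1154, -0.8210, -0.5592] o=[-0.2880, 1.1834, 0.6084] → [0.2509, 0.0510, -0.1266, -0.1154, -0.8210, -0.5592]
J6: z=[0.5041, 0.4367, -0.7451] o=[0.1571, 0.9921, 0.7973] → [0.2631, 0.5513, 0.5010, 0.5041, 0.4367, -0.7451]
V = J·q̇ = [0.4361, 0.6114, -0.5963, -0.9457, -0.7862, -0.7625]

0.4361 0.6114 -0.5963 -0.9457 -0.7862 -0.7625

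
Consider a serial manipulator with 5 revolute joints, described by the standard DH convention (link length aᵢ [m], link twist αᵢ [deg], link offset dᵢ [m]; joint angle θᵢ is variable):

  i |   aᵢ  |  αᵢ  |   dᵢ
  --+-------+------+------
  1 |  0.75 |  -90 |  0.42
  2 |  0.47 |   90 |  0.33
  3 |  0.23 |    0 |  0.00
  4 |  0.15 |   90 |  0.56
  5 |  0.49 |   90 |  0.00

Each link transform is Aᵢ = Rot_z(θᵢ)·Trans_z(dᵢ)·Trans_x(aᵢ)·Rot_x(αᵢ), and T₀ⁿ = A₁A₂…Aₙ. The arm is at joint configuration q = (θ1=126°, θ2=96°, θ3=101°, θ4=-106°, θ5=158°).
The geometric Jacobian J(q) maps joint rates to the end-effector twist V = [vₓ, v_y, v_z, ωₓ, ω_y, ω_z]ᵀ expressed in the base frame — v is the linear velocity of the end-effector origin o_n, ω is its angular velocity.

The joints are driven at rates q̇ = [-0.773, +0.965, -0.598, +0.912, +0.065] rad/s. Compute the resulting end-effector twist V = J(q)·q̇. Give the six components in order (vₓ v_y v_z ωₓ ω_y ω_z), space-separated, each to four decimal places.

o_n = [-1.3390, 0.8524, 0.2200]
J₁: ẑ×o_n = [-0.8524, -1.3390, 0.0000], ω = ẑ
J2: z=[-0.8090, -0.5878, 0.0000] o=[-0.4408, 0.6068, 0.4200] → [0.1176, -0.1618, -0.7266, -0.8090, -0.5878, 0.0000]
J3: z=[-0.5846, 0.8046, -0.1045] o=[-0.6789, 0.3730, -0.0474] → [0.2653, 0.2253, 0.2509, -0.5846, 0.8046, -0.1045]
J4: z=[-0.5846, 0.8046, -0.1045] o=[-0.8643, 0.2441, -0.0038] → [0.2436, 0.1804, 0.0264, -0.5846, 0.8046, -0.1045]
J5: z=[0.8006, 0.5929, 0.0867] o=[-1.1719, 0.6897, -0.2109] → [0.2414, -0.3595, 0.2293, 0.8006, 0.5929, 0.0867]
V = J·q̇ = [0.8516, 0.8854, -0.8123, -0.9122, -0.2760, -0.8002]

0.8516 0.8854 -0.8123 -0.9122 -0.2760 -0.8002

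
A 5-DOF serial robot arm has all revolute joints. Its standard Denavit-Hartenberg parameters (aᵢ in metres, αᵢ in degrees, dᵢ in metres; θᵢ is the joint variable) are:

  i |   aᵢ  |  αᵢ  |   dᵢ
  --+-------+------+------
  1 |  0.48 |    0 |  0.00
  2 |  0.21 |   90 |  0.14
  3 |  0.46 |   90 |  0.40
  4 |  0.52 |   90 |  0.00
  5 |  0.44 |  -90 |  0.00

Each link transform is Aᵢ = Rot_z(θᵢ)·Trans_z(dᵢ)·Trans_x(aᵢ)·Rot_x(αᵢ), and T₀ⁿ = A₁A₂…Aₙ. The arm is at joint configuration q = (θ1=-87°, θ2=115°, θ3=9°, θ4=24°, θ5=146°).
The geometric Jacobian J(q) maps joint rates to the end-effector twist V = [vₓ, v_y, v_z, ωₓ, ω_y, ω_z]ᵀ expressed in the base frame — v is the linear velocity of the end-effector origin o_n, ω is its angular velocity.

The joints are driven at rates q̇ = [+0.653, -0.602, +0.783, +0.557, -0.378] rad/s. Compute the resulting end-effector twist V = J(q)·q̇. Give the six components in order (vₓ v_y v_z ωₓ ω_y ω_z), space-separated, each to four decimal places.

0.5339 0.0503 0.3672 0.4726 -1.0266 -0.5232

o_n = [0.9868, -0.4926, -0.0089]
J₁: ẑ×o_n = [0.4926, 0.9868, -0.0000], ω = ẑ
J2: z=[0.0000, 0.0000, 1.0000] o=[0.0251, -0.4793, 0.0000] → [0.0132, 0.9617, -0.0000, 0.0000, 0.0000, 1.0000]
J3: z=[0.4695, -0.8829, 0.0000] o=[0.2105, -0.3808, 0.1400] → [0.1314, 0.0699, 0.6329, 0.4695, -0.8829, 0.0000]
J4: z=[0.1381, 0.0734, -0.9877] o=[0.7995, -0.5206, 0.2120] → [0.0115, -0.1545, -0.0099, 0.1381, 0.0734, -0.9877]
J5: z=[-0.0742, 0.9952, 0.0636] o=[1.3131, -0.4871, 0.2863] → [-0.2934, -0.0427, 0.3251, -0.0742, 0.9952, 0.0636]
V = J·q̇ = [0.5339, 0.0503, 0.3672, 0.4726, -1.0266, -0.5232]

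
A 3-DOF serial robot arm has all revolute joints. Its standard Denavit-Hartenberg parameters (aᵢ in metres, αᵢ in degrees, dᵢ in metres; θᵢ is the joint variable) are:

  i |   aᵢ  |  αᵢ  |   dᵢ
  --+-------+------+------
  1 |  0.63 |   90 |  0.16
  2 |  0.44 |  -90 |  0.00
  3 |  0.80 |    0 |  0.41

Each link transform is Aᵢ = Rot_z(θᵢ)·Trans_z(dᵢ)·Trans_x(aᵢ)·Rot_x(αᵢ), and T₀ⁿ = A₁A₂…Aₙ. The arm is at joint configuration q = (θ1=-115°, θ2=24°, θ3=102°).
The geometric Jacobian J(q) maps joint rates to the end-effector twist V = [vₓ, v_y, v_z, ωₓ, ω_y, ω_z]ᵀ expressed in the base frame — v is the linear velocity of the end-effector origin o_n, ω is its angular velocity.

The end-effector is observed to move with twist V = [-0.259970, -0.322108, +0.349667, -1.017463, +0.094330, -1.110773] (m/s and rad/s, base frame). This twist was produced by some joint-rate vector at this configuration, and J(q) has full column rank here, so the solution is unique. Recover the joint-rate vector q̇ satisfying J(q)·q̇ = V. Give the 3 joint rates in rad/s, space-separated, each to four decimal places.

-0.3370 0.9620 -0.8470

o_n = [0.4078, -0.9771, 0.6459]
J₁: ẑ×o_n = [0.9771, 0.4078, -0.0000], ω = ẑ
J2: z=[-0.9063, 0.4226, 0.0000] o=[-0.2662, -0.5710, 0.1600] → [0.2053, 0.4403, 0.0832, -0.9063, 0.4226, 0.0000]
J3: z=[0.1719, 0.3686, 0.9135] o=[-0.4361, -0.9353, 0.3390] → [0.1514, 0.7182, -0.3183, 0.1719, 0.3686, 0.9135]
q̇ = J⁺·V = [-0.3370, 0.9620, -0.8470]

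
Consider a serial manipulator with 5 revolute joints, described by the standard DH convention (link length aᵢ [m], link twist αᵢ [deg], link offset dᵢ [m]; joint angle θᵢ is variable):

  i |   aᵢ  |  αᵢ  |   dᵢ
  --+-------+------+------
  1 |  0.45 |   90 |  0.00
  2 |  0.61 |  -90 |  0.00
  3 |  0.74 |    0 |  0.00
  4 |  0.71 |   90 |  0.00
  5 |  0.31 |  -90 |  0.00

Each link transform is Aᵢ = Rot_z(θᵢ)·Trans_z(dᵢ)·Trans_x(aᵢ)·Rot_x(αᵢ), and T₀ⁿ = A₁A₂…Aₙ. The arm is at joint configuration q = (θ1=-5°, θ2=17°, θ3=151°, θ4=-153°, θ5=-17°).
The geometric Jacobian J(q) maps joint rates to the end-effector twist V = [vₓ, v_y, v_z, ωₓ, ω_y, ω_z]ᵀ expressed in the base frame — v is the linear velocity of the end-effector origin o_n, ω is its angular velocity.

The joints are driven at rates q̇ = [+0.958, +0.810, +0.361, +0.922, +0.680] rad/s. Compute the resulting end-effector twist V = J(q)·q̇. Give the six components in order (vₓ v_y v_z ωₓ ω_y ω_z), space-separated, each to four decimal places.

o_n = [1.4257, 0.2001, 0.1965]
J₁: ẑ×o_n = [-0.2001, 1.4257, 0.0000], ω = ẑ
J2: z=[-0.0872, -0.9962, 0.0000] o=[0.4483, -0.0392, 0.0000] → [-0.1958, 0.0171, 0.9528, -0.0872, -0.9962, 0.0000]
J3: z=[-0.2913, 0.0255, 0.9563] o=[1.0294, -0.0901, 0.1783] → [-0.2771, 0.3842, -0.0946, -0.2913, 0.0255, 0.9563]
J4: z=[-0.2913, 0.0255, 0.9563] o=[0.4441, 0.3213, -0.0109] → [0.1211, 0.9991, 0.0103, -0.2913, 0.0255, 0.9563]
J5: z=[-0.1204, -0.9927, -0.0102] o=[1.1179, 0.2375, 0.1966] → [-0.0003, -0.0031, 0.3100, -0.1204, -0.9927, -0.0102]
V = J·q̇ = [-0.3389, 2.4374, 0.9579, -0.5261, -1.4492, 2.1780]

-0.3389 2.4374 0.9579 -0.5261 -1.4492 2.1780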